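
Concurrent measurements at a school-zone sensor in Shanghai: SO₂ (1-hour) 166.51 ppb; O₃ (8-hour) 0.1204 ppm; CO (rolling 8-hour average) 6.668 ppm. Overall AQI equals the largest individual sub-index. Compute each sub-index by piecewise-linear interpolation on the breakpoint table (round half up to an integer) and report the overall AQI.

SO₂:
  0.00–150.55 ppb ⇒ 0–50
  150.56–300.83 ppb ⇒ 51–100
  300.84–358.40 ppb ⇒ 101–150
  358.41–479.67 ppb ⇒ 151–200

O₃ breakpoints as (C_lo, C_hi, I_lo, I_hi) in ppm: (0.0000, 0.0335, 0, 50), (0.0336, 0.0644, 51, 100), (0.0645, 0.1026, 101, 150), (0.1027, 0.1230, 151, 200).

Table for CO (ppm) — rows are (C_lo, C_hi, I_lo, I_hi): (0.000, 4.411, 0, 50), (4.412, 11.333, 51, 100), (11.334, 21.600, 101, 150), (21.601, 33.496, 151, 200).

194

SO₂: 166.51 ∈ [150.56, 300.83] ↔ index [51, 100].
51 + (166.51−150.56)·(100−51)/(300.83−150.56) = 51 + 15.95·49/150.27 ≈ 56.20, so AQI = 56.
O₃ 0.1204: bracket 0.1027–0.1230 → index 151–200; slope 49/0.0203, offset 0.0177.
AQI = 151 + 49/0.0203·0.0177 ≈ 193.72 ⇒ 194.
CO 6.668: bracket 4.412–11.333 → index 51–100; slope 49/6.921, offset 2.256.
AQI = 51 + 49/6.921·2.256 ≈ 66.97 ⇒ 67.
Sub-indices: SO₂→56, O₃→194, CO→67. Overall AQI = max = 194; dominant pollutant is O₃.
AQI 194: Unhealthy.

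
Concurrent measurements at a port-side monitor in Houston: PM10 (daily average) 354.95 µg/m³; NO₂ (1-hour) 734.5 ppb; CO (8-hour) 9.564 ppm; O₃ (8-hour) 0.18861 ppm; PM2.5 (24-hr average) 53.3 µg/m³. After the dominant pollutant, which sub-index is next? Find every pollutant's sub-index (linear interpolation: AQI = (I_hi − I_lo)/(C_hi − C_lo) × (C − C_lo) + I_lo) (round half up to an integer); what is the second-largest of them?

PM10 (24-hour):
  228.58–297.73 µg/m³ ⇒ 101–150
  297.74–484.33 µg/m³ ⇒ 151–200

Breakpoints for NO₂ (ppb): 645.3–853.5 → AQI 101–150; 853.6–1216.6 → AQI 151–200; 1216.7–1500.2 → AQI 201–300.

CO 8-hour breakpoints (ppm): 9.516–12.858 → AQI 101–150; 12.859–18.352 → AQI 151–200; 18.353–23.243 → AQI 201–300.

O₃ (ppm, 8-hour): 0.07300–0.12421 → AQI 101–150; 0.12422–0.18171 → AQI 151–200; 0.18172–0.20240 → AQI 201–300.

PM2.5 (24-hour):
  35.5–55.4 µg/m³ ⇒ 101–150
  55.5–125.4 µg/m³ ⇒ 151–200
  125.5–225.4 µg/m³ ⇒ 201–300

166

PM10: 354.95 lies in 297.74–484.33, so I_lo=151, I_hi=200, C_lo=297.74, C_hi=484.33.
(200−151)/(484.33−297.74) × (354.95−297.74) + 151 = 49/186.59 × 57.21 + 151 ≈ 166.02 → 166.
NO₂ 734.5: bracket 645.3–853.5 → index 101–150; slope 49/208.2, offset 89.2.
AQI = 101 + 49/208.2·89.2 ≈ 121.99 ⇒ 122.
CO: row 9.516–12.858 (AQI 101–150). (150−101)·(9.564−9.516)/(12.858−9.516) + 101 = 49·0.048/3.342 + 101 ≈ 101.70 → 102.
O₃: 0.18861 lies in 0.18172–0.20240, so I_lo=201, I_hi=300, C_lo=0.18172, C_hi=0.20240.
(300−201)/(0.20240−0.18172) × (0.18861−0.18172) + 201 = 99/0.02068 × 0.00689 + 201 ≈ 233.98 → 234.
PM2.5: row 35.5–55.4 (AQI 101–150). (150−101)·(53.3−35.5)/(55.4−35.5) + 101 = 49·17.8/19.9 + 101 ≈ 144.83 → 145.
Sub-indices: PM10→166, NO₂→122, CO→102, O₃→234, PM2.5→145. Ranked high→low: 234, 166, 145, 122, 102. Second-highest sub-index = 166.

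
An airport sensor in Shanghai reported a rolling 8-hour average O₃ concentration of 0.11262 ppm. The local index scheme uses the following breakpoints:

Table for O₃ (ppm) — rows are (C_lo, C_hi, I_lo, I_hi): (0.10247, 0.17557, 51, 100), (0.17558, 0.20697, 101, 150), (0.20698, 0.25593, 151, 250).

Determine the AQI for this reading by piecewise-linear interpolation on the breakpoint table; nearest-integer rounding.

58

O₃: row 0.10247–0.17557 (AQI 51–100). (100−51)·(0.11262−0.10247)/(0.17557−0.10247) + 51 = 49·0.01015/0.07310 + 51 ≈ 57.80 → 58.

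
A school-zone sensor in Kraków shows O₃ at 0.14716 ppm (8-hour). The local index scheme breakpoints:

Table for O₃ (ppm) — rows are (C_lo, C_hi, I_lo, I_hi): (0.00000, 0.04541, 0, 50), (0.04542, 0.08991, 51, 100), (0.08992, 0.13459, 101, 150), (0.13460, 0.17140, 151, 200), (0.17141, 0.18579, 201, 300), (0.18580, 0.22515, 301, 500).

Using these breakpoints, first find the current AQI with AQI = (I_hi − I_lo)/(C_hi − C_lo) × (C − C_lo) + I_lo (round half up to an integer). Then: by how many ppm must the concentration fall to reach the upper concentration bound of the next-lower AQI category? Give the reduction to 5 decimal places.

O₃: row 0.13460–0.17140 (AQI 151–200). (200−151)·(0.14716−0.13460)/(0.17140−0.13460) + 151 = 49·0.01256/0.03680 + 151 ≈ 167.72 → 168.
Current AQI 168 is in the Unhealthy range (151–200). The next-lower category tops out at AQI 150, whose upper concentration bound is 0.13459 ppm.
Reduction needed = 0.14716 − 0.13459 = 0.01257 ppm.

0.01257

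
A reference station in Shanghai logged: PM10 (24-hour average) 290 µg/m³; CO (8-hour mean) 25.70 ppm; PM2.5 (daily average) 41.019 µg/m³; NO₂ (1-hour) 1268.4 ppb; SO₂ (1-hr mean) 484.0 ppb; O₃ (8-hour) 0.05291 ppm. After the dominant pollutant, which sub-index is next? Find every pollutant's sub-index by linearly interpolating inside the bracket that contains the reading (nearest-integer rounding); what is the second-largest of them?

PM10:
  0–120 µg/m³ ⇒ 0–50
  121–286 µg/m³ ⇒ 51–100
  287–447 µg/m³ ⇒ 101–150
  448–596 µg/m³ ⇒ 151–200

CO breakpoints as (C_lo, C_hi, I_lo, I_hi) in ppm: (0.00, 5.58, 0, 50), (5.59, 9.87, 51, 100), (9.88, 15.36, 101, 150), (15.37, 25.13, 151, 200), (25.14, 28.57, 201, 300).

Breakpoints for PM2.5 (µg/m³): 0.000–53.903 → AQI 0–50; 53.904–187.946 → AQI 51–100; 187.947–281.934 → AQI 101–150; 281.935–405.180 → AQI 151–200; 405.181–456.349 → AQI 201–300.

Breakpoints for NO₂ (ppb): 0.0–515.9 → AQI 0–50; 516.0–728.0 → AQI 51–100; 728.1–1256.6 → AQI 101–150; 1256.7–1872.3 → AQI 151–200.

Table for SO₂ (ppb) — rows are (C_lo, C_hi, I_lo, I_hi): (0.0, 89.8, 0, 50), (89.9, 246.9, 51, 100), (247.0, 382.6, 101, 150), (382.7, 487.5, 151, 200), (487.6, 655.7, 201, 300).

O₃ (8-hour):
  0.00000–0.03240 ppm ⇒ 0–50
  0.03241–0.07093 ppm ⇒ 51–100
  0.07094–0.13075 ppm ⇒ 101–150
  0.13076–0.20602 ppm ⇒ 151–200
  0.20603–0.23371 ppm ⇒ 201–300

PM10: 290 ∈ [287, 447] ↔ index [101, 150].
101 + (290−287)·(150−101)/(447−287) = 101 + 3·49/160 ≈ 101.92, so AQI = 102.
CO: 25.70 lies in 25.14–28.57, so I_lo=201, I_hi=300, C_lo=25.14, C_hi=28.57.
(300−201)/(28.57−25.14) × (25.70−25.14) + 201 = 99/3.43 × 0.56 + 201 ≈ 217.16 → 217.
PM2.5 41.019: bracket 0.000–53.903 → index 0–50; slope 50/53.903, offset 41.019.
AQI = 0 + 50/53.903·41.019 ≈ 38.05 ⇒ 38.
NO₂: 1268.4 ∈ [1256.7, 1872.3] ↔ index [151, 200].
151 + (1268.4−1256.7)·(200−151)/(1872.3−1256.7) = 151 + 11.7·49/615.6 ≈ 151.93, so AQI = 152.
SO₂ 484.0: bracket 382.7–487.5 → index 151–200; slope 49/104.8, offset 101.3.
AQI = 151 + 49/104.8·101.3 ≈ 198.36 ⇒ 198.
O₃: 0.05291 lies in 0.03241–0.07093, so I_lo=51, I_hi=100, C_lo=0.03241, C_hi=0.07093.
(100−51)/(0.07093−0.03241) × (0.05291−0.03241) + 51 = 49/0.03852 × 0.02050 + 51 ≈ 77.08 → 77.
Sub-indices: PM10→102, CO→217, PM2.5→38, NO₂→152, SO₂→198, O₃→77. Ranked high→low: 217, 198, 152, 102, 77, 38. Second-highest sub-index = 198.

198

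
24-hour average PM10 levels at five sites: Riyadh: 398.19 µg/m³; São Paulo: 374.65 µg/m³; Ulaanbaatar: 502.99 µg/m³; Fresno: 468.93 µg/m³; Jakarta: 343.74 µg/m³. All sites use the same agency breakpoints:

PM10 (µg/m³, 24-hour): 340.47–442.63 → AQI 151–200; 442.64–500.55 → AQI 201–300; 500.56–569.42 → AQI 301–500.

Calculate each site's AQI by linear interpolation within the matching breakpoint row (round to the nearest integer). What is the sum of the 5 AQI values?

Riyadh: 398.19 ∈ [340.47, 442.63] ↔ index [151, 200].
151 + (398.19−340.47)·(200−151)/(442.63−340.47) = 151 + 57.72·49/102.16 ≈ 178.68, so AQI = 179.
São Paulo 374.65: bracket 340.47–442.63 → index 151–200; slope 49/102.16, offset 34.18.
AQI = 151 + 49/102.16·34.18 ≈ 167.39 ⇒ 167.
Ulaanbaatar: row 500.56–569.42 (AQI 301–500). (500−301)·(502.99−500.56)/(569.42−500.56) + 301 = 199·2.43/68.86 + 301 ≈ 308.02 → 308.
Fresno: row 442.64–500.55 (AQI 201–300). (300−201)·(468.93−442.64)/(500.55−442.64) + 201 = 99·26.29/57.91 + 201 ≈ 245.94 → 246.
Jakarta: 343.74 lies in 340.47–442.63, so I_lo=151, I_hi=200, C_lo=340.47, C_hi=442.63.
(200−151)/(442.63−340.47) × (343.74−340.47) + 151 = 49/102.16 × 3.27 + 151 ≈ 152.57 → 153.
AQIs: Riyadh=179, São Paulo=167, Ulaanbaatar=308, Fresno=246, Jakarta=153. Sum = 179 + 167 + 308 + 246 + 153 = 1053.

1053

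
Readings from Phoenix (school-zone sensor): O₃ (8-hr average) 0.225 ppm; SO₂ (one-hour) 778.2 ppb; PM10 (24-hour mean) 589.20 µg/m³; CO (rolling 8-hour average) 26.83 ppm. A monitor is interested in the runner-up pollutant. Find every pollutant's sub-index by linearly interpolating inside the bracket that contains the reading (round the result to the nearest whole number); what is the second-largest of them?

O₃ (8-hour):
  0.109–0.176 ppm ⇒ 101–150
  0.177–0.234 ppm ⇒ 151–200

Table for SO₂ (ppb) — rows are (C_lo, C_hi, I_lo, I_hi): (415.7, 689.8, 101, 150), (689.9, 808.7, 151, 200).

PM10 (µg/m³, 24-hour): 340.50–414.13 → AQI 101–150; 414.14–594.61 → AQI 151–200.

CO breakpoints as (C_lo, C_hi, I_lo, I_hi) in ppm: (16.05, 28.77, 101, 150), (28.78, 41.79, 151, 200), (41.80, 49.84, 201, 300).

192

O₃: row 0.177–0.234 (AQI 151–200). (200−151)·(0.225−0.177)/(0.234−0.177) + 151 = 49·0.048/0.057 + 151 ≈ 192.26 → 192.
SO₂: 778.2 ∈ [689.9, 808.7] ↔ index [151, 200].
151 + (778.2−689.9)·(200−151)/(808.7−689.9) = 151 + 88.3·49/118.8 ≈ 187.42, so AQI = 187.
PM10 589.20: bracket 414.14–594.61 → index 151–200; slope 49/180.47, offset 175.06.
AQI = 151 + 49/180.47·175.06 ≈ 198.53 ⇒ 199.
CO: 26.83 lies in 16.05–28.77, so I_lo=101, I_hi=150, C_lo=16.05, C_hi=28.77.
(150−101)/(28.77−16.05) × (26.83−16.05) + 101 = 49/12.72 × 10.78 + 101 ≈ 142.53 → 143.
Sub-indices: O₃→192, SO₂→187, PM10→199, CO→143. Ranked high→low: 199, 192, 187, 143. Second-highest sub-index = 192.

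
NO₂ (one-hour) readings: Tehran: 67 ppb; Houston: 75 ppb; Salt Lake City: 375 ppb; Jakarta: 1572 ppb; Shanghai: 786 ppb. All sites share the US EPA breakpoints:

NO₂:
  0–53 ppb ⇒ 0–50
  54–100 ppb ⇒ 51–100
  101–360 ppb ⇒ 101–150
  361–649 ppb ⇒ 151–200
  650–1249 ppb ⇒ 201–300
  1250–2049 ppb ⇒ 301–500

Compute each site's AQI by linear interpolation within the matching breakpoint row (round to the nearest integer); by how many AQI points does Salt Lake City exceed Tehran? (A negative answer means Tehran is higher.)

Tehran: 67 ∈ [54, 100] ↔ index [51, 100].
51 + (67−54)·(100−51)/(100−54) = 51 + 13·49/46 ≈ 64.85, so AQI = 65.
Houston: 75 ∈ [54, 100] ↔ index [51, 100].
51 + (75−54)·(100−51)/(100−54) = 51 + 21·49/46 ≈ 73.37, so AQI = 73.
Salt Lake City: 375 lies in 361–649, so I_lo=151, I_hi=200, C_lo=361, C_hi=649.
(200−151)/(649−361) × (375−361) + 151 = 49/288 × 14 + 151 ≈ 153.38 → 153.
Jakarta: 1572 lies in 1250–2049, so I_lo=301, I_hi=500, C_lo=1250, C_hi=2049.
(500−301)/(2049−1250) × (1572−1250) + 301 = 199/799 × 322 + 301 ≈ 381.20 → 381.
Shanghai: 786 lies in 650–1249, so I_lo=201, I_hi=300, C_lo=650, C_hi=1249.
(300−201)/(1249−650) × (786−650) + 201 = 99/599 × 136 + 201 ≈ 223.48 → 223.
AQIs: Tehran=65, Houston=73, Salt Lake City=153, Jakarta=381, Shanghai=223. Salt Lake City (153) − Tehran (65) = 88.

88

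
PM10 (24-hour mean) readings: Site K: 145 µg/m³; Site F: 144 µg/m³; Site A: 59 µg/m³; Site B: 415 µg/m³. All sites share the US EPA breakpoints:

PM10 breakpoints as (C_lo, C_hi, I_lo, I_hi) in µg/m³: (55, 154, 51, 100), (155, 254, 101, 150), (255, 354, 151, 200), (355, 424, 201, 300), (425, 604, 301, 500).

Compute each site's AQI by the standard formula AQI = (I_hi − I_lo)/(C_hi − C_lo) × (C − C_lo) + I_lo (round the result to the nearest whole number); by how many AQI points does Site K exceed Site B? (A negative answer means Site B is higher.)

-191

Site K: 145 lies in 55–154, so I_lo=51, I_hi=100, C_lo=55, C_hi=154.
(100−51)/(154−55) × (145−55) + 51 = 49/99 × 90 + 51 ≈ 95.55 → 96.
Site F 144: bracket 55–154 → index 51–100; slope 49/99, offset 89.
AQI = 51 + 49/99·89 ≈ 95.05 ⇒ 95.
Site A 59: bracket 55–154 → index 51–100; slope 49/99, offset 4.
AQI = 51 + 49/99·4 ≈ 52.98 ⇒ 53.
Site B: 415 ∈ [355, 424] ↔ index [201, 300].
201 + (415−355)·(300−201)/(424−355) = 201 + 60·99/69 ≈ 287.09, so AQI = 287.
AQIs: Site K=96, Site F=95, Site A=53, Site B=287. Site K (96) − Site B (287) = -191.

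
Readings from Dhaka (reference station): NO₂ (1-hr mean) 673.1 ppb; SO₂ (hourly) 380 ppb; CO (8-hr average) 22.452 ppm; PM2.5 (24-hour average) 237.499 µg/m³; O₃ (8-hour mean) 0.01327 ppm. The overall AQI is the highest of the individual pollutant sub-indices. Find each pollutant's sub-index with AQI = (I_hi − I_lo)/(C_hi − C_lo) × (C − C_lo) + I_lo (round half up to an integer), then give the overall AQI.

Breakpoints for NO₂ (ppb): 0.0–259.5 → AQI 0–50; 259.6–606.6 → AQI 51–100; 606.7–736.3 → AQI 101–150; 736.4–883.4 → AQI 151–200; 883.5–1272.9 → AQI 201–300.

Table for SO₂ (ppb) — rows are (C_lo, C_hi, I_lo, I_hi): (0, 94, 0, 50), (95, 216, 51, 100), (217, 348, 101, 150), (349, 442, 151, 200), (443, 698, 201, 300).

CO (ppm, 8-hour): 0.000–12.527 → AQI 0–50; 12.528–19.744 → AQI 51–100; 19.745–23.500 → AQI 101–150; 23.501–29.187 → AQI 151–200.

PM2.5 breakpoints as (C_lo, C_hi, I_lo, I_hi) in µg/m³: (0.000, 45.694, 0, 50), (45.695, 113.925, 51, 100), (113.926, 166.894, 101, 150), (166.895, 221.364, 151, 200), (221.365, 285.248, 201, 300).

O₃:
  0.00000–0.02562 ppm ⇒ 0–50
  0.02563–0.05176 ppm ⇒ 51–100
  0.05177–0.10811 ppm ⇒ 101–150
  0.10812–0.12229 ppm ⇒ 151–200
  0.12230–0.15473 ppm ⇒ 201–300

NO₂: row 606.7–736.3 (AQI 101–150). (150−101)·(673.1−606.7)/(736.3−606.7) + 101 = 49·66.4/129.6 + 101 ≈ 126.10 → 126.
SO₂: 380 ∈ [349, 442] ↔ index [151, 200].
151 + (380−349)·(200−151)/(442−349) = 151 + 31·49/93 ≈ 167.33, so AQI = 167.
CO: row 19.745–23.500 (AQI 101–150). (150−101)·(22.452−19.745)/(23.500−19.745) + 101 = 49·2.707/3.755 + 101 ≈ 136.32 → 136.
PM2.5: 237.499 ∈ [221.365, 285.248] ↔ index [201, 300].
201 + (237.499−221.365)·(300−201)/(285.248−221.365) = 201 + 16.134·99/63.883 ≈ 226.00, so AQI = 226.
O₃: row 0.00000–0.02562 (AQI 0–50). (50−0)·(0.01327−0.00000)/(0.02562−0.00000) + 0 = 50·0.01327/0.02562 + 0 ≈ 25.90 → 26.
Sub-indices: NO₂→126, SO₂→167, CO→136, PM2.5→226, O₃→26. Overall AQI = max = 226; dominant pollutant is PM2.5.
AQI 226: Very Unhealthy.

226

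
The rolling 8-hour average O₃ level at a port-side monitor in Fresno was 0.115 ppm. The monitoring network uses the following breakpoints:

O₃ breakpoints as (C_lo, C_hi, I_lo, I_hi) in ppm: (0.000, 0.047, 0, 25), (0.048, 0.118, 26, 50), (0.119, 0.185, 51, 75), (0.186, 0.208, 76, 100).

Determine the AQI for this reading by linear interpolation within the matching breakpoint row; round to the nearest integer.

49

O₃ 0.115: bracket 0.048–0.118 → index 26–50; slope 24/0.070, offset 0.067.
AQI = 26 + 24/0.070·0.067 ≈ 48.97 ⇒ 49.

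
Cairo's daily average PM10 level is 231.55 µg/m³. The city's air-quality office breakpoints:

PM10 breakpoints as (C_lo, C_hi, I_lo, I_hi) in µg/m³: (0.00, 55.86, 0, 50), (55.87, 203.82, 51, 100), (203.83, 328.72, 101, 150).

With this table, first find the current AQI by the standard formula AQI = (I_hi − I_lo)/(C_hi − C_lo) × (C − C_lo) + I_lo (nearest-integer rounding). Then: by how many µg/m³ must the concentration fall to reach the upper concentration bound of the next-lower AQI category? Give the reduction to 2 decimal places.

27.73

PM10: row 203.83–328.72 (AQI 101–150). (150−101)·(231.55−203.83)/(328.72−203.83) + 101 = 49·27.72/124.89 + 101 ≈ 111.88 → 112.
Current AQI 112 is in the Unhealthy for Sensitive Groups range (101–150). The next-lower category tops out at AQI 100, whose upper concentration bound is 203.82 µg/m³.
Reduction needed = 231.55 − 203.82 = 27.73 µg/m³.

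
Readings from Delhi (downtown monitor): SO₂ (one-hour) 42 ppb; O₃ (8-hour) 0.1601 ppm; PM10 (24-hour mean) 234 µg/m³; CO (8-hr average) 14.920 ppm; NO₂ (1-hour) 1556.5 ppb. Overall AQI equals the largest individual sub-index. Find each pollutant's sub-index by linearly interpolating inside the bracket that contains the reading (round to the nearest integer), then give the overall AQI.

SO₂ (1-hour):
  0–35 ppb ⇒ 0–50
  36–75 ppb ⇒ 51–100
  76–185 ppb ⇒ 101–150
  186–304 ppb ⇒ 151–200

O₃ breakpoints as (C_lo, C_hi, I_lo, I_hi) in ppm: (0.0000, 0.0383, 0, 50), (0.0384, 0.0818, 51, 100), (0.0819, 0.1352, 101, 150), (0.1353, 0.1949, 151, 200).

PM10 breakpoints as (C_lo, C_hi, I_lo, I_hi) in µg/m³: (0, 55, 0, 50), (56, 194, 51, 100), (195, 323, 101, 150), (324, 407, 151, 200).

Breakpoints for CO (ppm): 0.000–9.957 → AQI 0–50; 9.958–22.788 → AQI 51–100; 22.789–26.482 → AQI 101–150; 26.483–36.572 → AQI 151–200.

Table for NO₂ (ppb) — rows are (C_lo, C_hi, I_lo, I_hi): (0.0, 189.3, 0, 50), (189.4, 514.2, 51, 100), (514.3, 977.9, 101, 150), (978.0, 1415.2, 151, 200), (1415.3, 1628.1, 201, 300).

SO₂: row 36–75 (AQI 51–100). (100−51)·(42−36)/(75−36) + 51 = 49·6/39 + 51 ≈ 58.54 → 59.
O₃: 0.1601 ∈ [0.1353, 0.1949] ↔ index [151, 200].
151 + (0.1601−0.1353)·(200−151)/(0.1949−0.1353) = 151 + 0.0248·49/0.0596 ≈ 171.39, so AQI = 171.
PM10 234: bracket 195–323 → index 101–150; slope 49/128, offset 39.
AQI = 101 + 49/128·39 ≈ 115.93 ⇒ 116.
CO: 14.920 lies in 9.958–22.788, so I_lo=51, I_hi=100, C_lo=9.958, C_hi=22.788.
(100−51)/(22.788−9.958) × (14.920−9.958) + 51 = 49/12.830 × 4.962 + 51 ≈ 69.95 → 70.
NO₂: 1556.5 lies in 1415.3–1628.1, so I_lo=201, I_hi=300, C_lo=1415.3, C_hi=1628.1.
(300−201)/(1628.1−1415.3) × (1556.5−1415.3) + 201 = 99/212.8 × 141.2 + 201 ≈ 266.69 → 267.
Sub-indices: SO₂→59, O₃→171, PM10→116, CO→70, NO₂→267. Overall AQI = max = 267; dominant pollutant is NO₂.

267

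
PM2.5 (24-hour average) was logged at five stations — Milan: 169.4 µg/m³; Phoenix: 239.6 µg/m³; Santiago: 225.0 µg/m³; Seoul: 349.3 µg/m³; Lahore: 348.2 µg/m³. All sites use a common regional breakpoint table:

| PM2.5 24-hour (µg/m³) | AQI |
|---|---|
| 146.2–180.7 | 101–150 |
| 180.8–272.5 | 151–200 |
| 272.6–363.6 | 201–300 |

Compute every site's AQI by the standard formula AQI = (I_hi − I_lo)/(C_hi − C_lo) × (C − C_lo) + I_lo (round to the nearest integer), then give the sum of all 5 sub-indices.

Milan: row 146.2–180.7 (AQI 101–150). (150−101)·(169.4−146.2)/(180.7−146.2) + 101 = 49·23.2/34.5 + 101 ≈ 133.95 → 134.
Phoenix: 239.6 ∈ [180.8, 272.5] ↔ index [151, 200].
151 + (239.6−180.8)·(200−151)/(272.5−180.8) = 151 + 58.8·49/91.7 ≈ 182.42, so AQI = 182.
Santiago: 225.0 ∈ [180.8, 272.5] ↔ index [151, 200].
151 + (225.0−180.8)·(200−151)/(272.5−180.8) = 151 + 44.2·49/91.7 ≈ 174.62, so AQI = 175.
Seoul 349.3: bracket 272.6–363.6 → index 201–300; slope 99/91.0, offset 76.7.
AQI = 201 + 99/91.0·76.7 ≈ 284.44 ⇒ 284.
Lahore: 348.2 ∈ [272.6, 363.6] ↔ index [201, 300].
201 + (348.2−272.6)·(300−201)/(363.6−272.6) = 201 + 75.6·99/91.0 ≈ 283.25, so AQI = 283.
AQIs: Milan=134, Phoenix=182, Santiago=175, Seoul=284, Lahore=283. Sum = 134 + 182 + 175 + 284 + 283 = 1058.

1058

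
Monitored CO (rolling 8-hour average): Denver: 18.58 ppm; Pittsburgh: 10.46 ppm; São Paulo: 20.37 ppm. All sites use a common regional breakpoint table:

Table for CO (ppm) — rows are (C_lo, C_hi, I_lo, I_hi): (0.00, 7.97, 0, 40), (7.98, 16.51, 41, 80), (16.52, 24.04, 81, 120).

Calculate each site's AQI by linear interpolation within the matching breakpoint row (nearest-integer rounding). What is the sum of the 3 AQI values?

245

Denver: 18.58 ∈ [16.52, 24.04] ↔ index [81, 120].
81 + (18.58−16.52)·(120−81)/(24.04−16.52) = 81 + 2.06·39/7.52 ≈ 91.68, so AQI = 92.
Pittsburgh: 10.46 ∈ [7.98, 16.51] ↔ index [41, 80].
41 + (10.46−7.98)·(80−41)/(16.51−7.98) = 41 + 2.48·39/8.53 ≈ 52.34, so AQI = 52.
São Paulo: row 16.52–24.04 (AQI 81–120). (120−81)·(20.37−16.52)/(24.04−16.52) + 81 = 39·3.85/7.52 + 81 ≈ 100.97 → 101.
AQIs: Denver=92, Pittsburgh=52, São Paulo=101. Sum = 92 + 52 + 101 = 245.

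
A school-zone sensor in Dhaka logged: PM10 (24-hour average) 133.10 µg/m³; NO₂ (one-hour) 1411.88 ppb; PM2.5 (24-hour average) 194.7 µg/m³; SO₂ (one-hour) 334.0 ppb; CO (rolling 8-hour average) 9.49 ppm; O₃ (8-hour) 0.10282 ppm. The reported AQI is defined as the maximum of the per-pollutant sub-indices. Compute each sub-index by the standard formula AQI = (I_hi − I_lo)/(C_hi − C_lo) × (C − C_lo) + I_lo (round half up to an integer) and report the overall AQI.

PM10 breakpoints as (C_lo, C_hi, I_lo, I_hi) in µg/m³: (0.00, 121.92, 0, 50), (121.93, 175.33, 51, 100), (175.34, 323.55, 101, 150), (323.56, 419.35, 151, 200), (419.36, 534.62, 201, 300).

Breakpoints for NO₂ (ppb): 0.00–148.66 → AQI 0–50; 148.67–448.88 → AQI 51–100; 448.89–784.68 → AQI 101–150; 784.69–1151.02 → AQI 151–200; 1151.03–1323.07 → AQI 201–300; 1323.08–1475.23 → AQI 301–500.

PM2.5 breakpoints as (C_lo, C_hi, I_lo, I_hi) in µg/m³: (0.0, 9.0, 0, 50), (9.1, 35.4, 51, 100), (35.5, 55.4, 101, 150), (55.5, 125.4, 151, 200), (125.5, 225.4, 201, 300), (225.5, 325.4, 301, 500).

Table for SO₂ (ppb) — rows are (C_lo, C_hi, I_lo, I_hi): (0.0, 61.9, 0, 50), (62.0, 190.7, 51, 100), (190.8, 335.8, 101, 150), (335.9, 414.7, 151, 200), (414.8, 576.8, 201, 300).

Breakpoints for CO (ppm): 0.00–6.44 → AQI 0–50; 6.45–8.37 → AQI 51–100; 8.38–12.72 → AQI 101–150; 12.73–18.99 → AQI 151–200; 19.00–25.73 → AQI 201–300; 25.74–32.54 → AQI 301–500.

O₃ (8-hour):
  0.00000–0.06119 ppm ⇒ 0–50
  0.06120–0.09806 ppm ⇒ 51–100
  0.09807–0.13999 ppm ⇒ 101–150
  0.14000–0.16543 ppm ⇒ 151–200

PM10 133.10: bracket 121.93–175.33 → index 51–100; slope 49/53.40, offset 11.17.
AQI = 51 + 49/53.40·11.17 ≈ 61.25 ⇒ 61.
NO₂ 1411.88: bracket 1323.08–1475.23 → index 301–500; slope 199/152.15, offset 88.80.
AQI = 301 + 199/152.15·88.80 ≈ 417.14 ⇒ 417.
PM2.5: row 125.5–225.4 (AQI 201–300). (300−201)·(194.7−125.5)/(225.4−125.5) + 201 = 99·69.2/99.9 + 201 ≈ 269.58 → 270.
SO₂: 334.0 ∈ [190.8, 335.8] ↔ index [101, 150].
101 + (334.0−190.8)·(150−101)/(335.8−190.8) = 101 + 143.2·49/145.0 ≈ 149.39, so AQI = 149.
CO 9.49: bracket 8.38–12.72 → index 101–150; slope 49/4.34, offset 1.11.
AQI = 101 + 49/4.34·1.11 ≈ 113.53 ⇒ 114.
O₃: row 0.09807–0.13999 (AQI 101–150). (150−101)·(0.10282−0.09807)/(0.13999−0.09807) + 101 = 49·0.00475/0.04192 + 101 ≈ 106.55 → 107.
Sub-indices: PM10→61, NO₂→417, PM2.5→270, SO₂→149, CO→114, O₃→107. Overall AQI = max = 417; dominant pollutant is NO₂.
AQI 417: Hazardous.

417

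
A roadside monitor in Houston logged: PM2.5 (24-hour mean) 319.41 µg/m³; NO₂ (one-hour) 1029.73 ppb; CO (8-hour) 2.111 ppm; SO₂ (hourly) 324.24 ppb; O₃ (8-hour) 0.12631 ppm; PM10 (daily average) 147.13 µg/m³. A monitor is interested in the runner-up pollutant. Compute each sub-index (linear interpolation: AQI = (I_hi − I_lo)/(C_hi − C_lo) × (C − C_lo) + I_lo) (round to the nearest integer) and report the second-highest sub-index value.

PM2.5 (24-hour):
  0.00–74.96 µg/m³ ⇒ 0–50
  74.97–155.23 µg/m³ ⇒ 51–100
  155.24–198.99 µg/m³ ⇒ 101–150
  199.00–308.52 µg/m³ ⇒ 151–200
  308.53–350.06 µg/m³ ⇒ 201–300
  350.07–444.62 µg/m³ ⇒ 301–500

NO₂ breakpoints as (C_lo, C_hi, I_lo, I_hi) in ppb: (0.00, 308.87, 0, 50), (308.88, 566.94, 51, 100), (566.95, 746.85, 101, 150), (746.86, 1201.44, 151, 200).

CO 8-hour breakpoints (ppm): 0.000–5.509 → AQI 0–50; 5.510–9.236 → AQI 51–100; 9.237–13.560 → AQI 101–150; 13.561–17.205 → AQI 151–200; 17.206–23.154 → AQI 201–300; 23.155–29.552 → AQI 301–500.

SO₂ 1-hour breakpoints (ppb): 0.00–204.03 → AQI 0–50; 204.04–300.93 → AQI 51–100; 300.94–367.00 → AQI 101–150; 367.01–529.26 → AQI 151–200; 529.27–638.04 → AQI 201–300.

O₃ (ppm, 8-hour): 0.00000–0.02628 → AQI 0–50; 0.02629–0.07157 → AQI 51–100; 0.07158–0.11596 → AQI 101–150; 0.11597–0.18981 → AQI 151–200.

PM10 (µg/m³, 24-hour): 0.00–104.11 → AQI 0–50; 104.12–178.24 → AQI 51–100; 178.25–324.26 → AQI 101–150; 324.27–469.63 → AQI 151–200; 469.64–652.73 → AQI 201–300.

181

PM2.5: 319.41 lies in 308.53–350.06, so I_lo=201, I_hi=300, C_lo=308.53, C_hi=350.06.
(300−201)/(350.06−308.53) × (319.41−308.53) + 201 = 99/41.53 × 10.88 + 201 ≈ 226.94 → 227.
NO₂ 1029.73: bracket 746.86–1201.44 → index 151–200; slope 49/454.58, offset 282.87.
AQI = 151 + 49/454.58·282.87 ≈ 181.49 ⇒ 181.
CO: row 0.000–5.509 (AQI 0–50). (50−0)·(2.111−0.000)/(5.509−0.000) + 0 = 50·2.111/5.509 + 0 ≈ 19.16 → 19.
SO₂: 324.24 lies in 300.94–367.00, so I_lo=101, I_hi=150, C_lo=300.94, C_hi=367.00.
(150−101)/(367.00−300.94) × (324.24−300.94) + 101 = 49/66.06 × 23.30 + 101 ≈ 118.28 → 118.
O₃: row 0.11597–0.18981 (AQI 151–200). (200−151)·(0.12631−0.11597)/(0.18981−0.11597) + 151 = 49·0.01034/0.07384 + 151 ≈ 157.86 → 158.
PM10: 147.13 ∈ [104.12, 178.24] ↔ index [51, 100].
51 + (147.13−104.12)·(100−51)/(178.24−104.12) = 51 + 43.01·49/74.12 ≈ 79.43, so AQI = 79.
Sub-indices: PM2.5→227, NO₂→181, CO→19, SO₂→118, O₃→158, PM10→79. Ranked high→low: 227, 181, 158, 118, 79, 19. Second-highest sub-index = 181.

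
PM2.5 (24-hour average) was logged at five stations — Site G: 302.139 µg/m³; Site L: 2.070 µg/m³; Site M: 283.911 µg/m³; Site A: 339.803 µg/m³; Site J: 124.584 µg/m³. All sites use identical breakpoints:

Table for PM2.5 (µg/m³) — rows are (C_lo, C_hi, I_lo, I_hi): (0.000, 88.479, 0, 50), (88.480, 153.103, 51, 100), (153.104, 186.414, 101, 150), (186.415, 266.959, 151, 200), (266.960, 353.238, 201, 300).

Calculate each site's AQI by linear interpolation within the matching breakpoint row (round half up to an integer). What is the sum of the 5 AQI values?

Site G: row 266.960–353.238 (AQI 201–300). (300−201)·(302.139−266.960)/(353.238−266.960) + 201 = 99·35.179/86.278 + 201 ≈ 241.37 → 241.
Site L: row 0.000–88.479 (AQI 0–50). (50−0)·(2.070−0.000)/(88.479−0.000) + 0 = 50·2.070/88.479 + 0 ≈ 1.17 → 1.
Site M: 283.911 lies in 266.960–353.238, so I_lo=201, I_hi=300, C_lo=266.960, C_hi=353.238.
(300−201)/(353.238−266.960) × (283.911−266.960) + 201 = 99/86.278 × 16.951 + 201 ≈ 220.45 → 220.
Site A 339.803: bracket 266.960–353.238 → index 201–300; slope 99/86.278, offset 72.843.
AQI = 201 + 99/86.278·72.843 ≈ 284.58 ⇒ 285.
Site J: 124.584 lies in 88.480–153.103, so I_lo=51, I_hi=100, C_lo=88.480, C_hi=153.103.
(100−51)/(153.103−88.480) × (124.584−88.480) + 51 = 49/64.623 × 36.104 + 51 ≈ 78.38 → 78.
AQIs: Site G=241, Site L=1, Site M=220, Site A=285, Site J=78. Sum = 241 + 1 + 220 + 285 + 78 = 825.

825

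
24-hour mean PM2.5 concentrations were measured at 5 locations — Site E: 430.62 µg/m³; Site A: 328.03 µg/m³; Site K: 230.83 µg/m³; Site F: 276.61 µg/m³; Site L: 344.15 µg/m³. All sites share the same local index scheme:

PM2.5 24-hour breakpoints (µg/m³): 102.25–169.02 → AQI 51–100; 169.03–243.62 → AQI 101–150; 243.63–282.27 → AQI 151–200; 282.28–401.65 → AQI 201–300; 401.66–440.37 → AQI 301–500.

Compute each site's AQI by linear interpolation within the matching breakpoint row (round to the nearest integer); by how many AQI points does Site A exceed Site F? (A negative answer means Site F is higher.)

46

Site E: 430.62 ∈ [401.66, 440.37] ↔ index [301, 500].
301 + (430.62−401.66)·(500−301)/(440.37−401.66) = 301 + 28.96·199/38.71 ≈ 449.88, so AQI = 450.
Site A: row 282.28–401.65 (AQI 201–300). (300−201)·(328.03−282.28)/(401.65−282.28) + 201 = 99·45.75/119.37 + 201 ≈ 238.94 → 239.
Site K 230.83: bracket 169.03–243.62 → index 101–150; slope 49/74.59, offset 61.80.
AQI = 101 + 49/74.59·61.80 ≈ 141.60 ⇒ 142.
Site F: 276.61 ∈ [243.63, 282.27] ↔ index [151, 200].
151 + (276.61−243.63)·(200−151)/(282.27−243.63) = 151 + 32.98·49/38.64 ≈ 192.82, so AQI = 193.
Site L: row 282.28–401.65 (AQI 201–300). (300−201)·(344.15−282.28)/(401.65−282.28) + 201 = 99·61.87/119.37 + 201 ≈ 252.31 → 252.
AQIs: Site E=450, Site A=239, Site K=142, Site F=193, Site L=252. Site A (239) − Site F (193) = 46.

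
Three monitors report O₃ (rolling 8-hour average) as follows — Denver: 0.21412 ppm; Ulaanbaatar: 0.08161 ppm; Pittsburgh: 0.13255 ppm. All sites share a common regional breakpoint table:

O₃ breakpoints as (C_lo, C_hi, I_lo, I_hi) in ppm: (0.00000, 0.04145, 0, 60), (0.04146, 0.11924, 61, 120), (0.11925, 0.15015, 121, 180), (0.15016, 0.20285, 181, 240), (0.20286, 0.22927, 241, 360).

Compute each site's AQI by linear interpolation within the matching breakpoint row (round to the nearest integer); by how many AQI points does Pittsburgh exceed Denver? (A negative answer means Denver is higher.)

Denver: 0.21412 lies in 0.20286–0.22927, so I_lo=241, I_hi=360, C_lo=0.20286, C_hi=0.22927.
(360−241)/(0.22927−0.20286) × (0.21412−0.20286) + 241 = 119/0.02641 × 0.01126 + 241 ≈ 291.74 → 292.
Ulaanbaatar: 0.08161 lies in 0.04146–0.11924, so I_lo=61, I_hi=120, C_lo=0.04146, C_hi=0.11924.
(120−61)/(0.11924−0.04146) × (0.08161−0.04146) + 61 = 59/0.07778 × 0.04015 + 61 ≈ 91.46 → 91.
Pittsburgh 0.13255: bracket 0.11925–0.15015 → index 121–180; slope 59/0.03090, offset 0.01330.
AQI = 121 + 59/0.03090·0.01330 ≈ 146.39 ⇒ 146.
AQIs: Denver=292, Ulaanbaatar=91, Pittsburgh=146. Pittsburgh (146) − Denver (292) = -146.

-146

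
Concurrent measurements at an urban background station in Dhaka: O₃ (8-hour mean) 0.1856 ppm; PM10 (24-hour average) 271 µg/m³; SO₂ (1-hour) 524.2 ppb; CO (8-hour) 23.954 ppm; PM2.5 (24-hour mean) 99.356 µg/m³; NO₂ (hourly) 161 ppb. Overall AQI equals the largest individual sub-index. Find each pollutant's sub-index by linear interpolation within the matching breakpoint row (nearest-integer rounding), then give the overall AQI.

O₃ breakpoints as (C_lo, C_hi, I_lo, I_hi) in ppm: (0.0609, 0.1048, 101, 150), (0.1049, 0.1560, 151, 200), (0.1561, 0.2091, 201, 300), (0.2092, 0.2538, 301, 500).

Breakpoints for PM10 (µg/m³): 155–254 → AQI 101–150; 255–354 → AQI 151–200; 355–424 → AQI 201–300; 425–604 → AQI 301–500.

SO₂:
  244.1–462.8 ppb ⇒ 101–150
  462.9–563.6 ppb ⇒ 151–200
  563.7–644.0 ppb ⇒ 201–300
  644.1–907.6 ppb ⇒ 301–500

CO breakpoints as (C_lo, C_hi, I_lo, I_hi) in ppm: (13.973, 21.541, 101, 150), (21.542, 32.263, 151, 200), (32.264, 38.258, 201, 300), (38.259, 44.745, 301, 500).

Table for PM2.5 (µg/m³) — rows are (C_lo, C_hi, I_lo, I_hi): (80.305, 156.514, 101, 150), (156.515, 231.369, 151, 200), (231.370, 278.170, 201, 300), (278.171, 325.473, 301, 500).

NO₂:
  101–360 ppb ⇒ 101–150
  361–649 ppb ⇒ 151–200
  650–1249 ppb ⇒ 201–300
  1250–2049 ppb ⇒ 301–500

256

O₃: 0.1856 lies in 0.1561–0.2091, so I_lo=201, I_hi=300, C_lo=0.1561, C_hi=0.2091.
(300−201)/(0.2091−0.1561) × (0.1856−0.1561) + 201 = 99/0.0530 × 0.0295 + 201 ≈ 256.10 → 256.
PM10: row 255–354 (AQI 151–200). (200−151)·(271−255)/(354−255) + 151 = 49·16/99 + 151 ≈ 158.92 → 159.
SO₂: 524.2 ∈ [462.9, 563.6] ↔ index [151, 200].
151 + (524.2−462.9)·(200−151)/(563.6−462.9) = 151 + 61.3·49/100.7 ≈ 180.83, so AQI = 181.
CO: 23.954 ∈ [21.542, 32.263] ↔ index [151, 200].
151 + (23.954−21.542)·(200−151)/(32.263−21.542) = 151 + 2.412·49/10.721 ≈ 162.02, so AQI = 162.
PM2.5: row 80.305–156.514 (AQI 101–150). (150−101)·(99.356−80.305)/(156.514−80.305) + 101 = 49·19.051/76.209 + 101 ≈ 113.25 → 113.
NO₂: row 101–360 (AQI 101–150). (150−101)·(161−101)/(360−101) + 101 = 49·60/259 + 101 ≈ 112.35 → 112.
Sub-indices: O₃→256, PM10→159, SO₂→181, CO→162, PM2.5→113, NO₂→112. Overall AQI = max = 256; dominant pollutant is O₃.
AQI 256: Very Unhealthy.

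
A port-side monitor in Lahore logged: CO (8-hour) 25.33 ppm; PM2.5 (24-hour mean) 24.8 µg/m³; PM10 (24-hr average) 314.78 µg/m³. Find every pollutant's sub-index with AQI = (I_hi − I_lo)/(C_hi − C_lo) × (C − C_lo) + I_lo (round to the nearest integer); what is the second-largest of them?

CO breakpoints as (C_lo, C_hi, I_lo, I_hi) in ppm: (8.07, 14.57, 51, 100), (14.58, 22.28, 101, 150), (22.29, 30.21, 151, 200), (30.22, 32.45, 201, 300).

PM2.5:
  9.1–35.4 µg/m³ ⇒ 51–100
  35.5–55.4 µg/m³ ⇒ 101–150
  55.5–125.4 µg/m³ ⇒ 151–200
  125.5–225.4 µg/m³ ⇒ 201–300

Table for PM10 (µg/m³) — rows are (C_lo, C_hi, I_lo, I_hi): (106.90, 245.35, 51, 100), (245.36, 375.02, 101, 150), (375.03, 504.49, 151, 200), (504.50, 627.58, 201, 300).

127

CO: 25.33 ∈ [22.29, 30.21] ↔ index [151, 200].
151 + (25.33−22.29)·(200−151)/(30.21−22.29) = 151 + 3.04·49/7.92 ≈ 169.81, so AQI = 170.
PM2.5 24.8: bracket 9.1–35.4 → index 51–100; slope 49/26.3, offset 15.7.
AQI = 51 + 49/26.3·15.7 ≈ 80.25 ⇒ 80.
PM10: row 245.36–375.02 (AQI 101–150). (150−101)·(314.78−245.36)/(375.02−245.36) + 101 = 49·69.42/129.66 + 101 ≈ 127.23 → 127.
Sub-indices: CO→170, PM2.5→80, PM10→127. Ranked high→low: 170, 127, 80. Second-highest sub-index = 127.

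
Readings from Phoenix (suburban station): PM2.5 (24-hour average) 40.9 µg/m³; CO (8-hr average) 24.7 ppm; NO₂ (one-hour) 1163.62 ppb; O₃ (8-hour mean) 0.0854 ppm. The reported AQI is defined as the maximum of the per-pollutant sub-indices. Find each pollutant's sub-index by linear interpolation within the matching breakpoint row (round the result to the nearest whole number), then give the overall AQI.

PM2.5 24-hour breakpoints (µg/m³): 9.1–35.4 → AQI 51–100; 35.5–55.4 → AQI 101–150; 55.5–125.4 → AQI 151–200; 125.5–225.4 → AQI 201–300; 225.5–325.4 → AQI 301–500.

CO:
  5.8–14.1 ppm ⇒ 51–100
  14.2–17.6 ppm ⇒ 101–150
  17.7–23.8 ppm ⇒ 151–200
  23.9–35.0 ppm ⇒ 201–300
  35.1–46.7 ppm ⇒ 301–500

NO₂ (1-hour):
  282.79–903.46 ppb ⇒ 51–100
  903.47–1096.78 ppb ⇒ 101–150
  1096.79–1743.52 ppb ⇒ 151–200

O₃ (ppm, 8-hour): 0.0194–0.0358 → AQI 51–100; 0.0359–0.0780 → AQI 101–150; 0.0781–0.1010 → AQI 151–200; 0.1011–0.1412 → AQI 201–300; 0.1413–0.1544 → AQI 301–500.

PM2.5: row 35.5–55.4 (AQI 101–150). (150−101)·(40.9−35.5)/(55.4−35.5) + 101 = 49·5.4/19.9 + 101 ≈ 114.30 → 114.
CO: 24.7 lies in 23.9–35.0, so I_lo=201, I_hi=300, C_lo=23.9, C_hi=35.0.
(300−201)/(35.0−23.9) × (24.7−23.9) + 201 = 99/11.1 × 0.8 + 201 ≈ 208.14 → 208.
NO₂: 1163.62 lies in 1096.79–1743.52, so I_lo=151, I_hi=200, C_lo=1096.79, C_hi=1743.52.
(200−151)/(1743.52−1096.79) × (1163.62−1096.79) + 151 = 49/646.73 × 66.83 + 151 ≈ 156.06 → 156.
O₃: 0.0854 ∈ [0.0781, 0.1010] ↔ index [151, 200].
151 + (0.0854−0.0781)·(200−151)/(0.1010−0.0781) = 151 + 0.0073·49/0.0229 ≈ 166.62, so AQI = 167.
Sub-indices: PM2.5→114, CO→208, NO₂→156, O₃→167. Overall AQI = max = 208; dominant pollutant is CO.
AQI 208: Very Unhealthy.

208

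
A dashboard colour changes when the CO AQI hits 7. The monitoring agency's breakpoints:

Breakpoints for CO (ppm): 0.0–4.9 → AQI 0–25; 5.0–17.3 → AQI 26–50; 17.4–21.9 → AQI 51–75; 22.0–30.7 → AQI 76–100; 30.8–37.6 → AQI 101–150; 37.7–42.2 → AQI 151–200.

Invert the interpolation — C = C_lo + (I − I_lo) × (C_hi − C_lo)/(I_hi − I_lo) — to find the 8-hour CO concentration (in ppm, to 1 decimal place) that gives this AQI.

AQI 7 lies in the 0–25 band, which corresponds to 0.0–4.9 ppm.
C = 0.0 + (7−0)×(4.9−0.0)/(25−0) = 0.0 + 7×4.9/25 ≈ 1.372 ppm → 1.4 ppm to 1 dp.

1.4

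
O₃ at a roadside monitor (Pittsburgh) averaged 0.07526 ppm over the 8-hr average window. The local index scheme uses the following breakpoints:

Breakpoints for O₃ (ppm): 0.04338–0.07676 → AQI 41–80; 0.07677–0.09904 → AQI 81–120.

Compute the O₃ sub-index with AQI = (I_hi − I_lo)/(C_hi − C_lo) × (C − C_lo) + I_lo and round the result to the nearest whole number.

O₃: 0.07526 lies in 0.04338–0.07676, so I_lo=41, I_hi=80, C_lo=0.04338, C_hi=0.07676.
(80−41)/(0.07676−0.04338) × (0.07526−0.04338) + 41 = 39/0.03338 × 0.03188 + 41 ≈ 78.25 → 78.

78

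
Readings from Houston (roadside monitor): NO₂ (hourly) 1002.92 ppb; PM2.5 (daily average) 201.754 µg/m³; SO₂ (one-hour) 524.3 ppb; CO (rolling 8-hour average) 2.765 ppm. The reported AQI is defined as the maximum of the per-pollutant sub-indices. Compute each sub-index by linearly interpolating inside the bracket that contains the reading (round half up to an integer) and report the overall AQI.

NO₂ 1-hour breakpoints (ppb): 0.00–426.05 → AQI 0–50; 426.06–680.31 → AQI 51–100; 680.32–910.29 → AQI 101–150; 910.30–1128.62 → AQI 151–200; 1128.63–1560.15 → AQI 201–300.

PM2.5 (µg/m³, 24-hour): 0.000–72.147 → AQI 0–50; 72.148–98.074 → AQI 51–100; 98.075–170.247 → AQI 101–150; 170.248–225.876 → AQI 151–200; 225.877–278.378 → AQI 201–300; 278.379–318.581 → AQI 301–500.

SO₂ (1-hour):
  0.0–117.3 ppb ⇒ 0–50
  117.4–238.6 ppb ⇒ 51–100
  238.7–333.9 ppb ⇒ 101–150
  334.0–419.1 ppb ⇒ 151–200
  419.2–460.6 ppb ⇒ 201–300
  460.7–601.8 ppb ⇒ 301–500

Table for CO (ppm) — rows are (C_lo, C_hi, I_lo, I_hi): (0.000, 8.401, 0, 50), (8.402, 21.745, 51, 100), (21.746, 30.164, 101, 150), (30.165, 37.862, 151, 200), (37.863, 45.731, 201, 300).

NO₂ 1002.92: bracket 910.30–1128.62 → index 151–200; slope 49/218.32, offset 92.62.
AQI = 151 + 49/218.32·92.62 ≈ 171.79 ⇒ 172.
PM2.5: 201.754 ∈ [170.248, 225.876] ↔ index [151, 200].
151 + (201.754−170.248)·(200−151)/(225.876−170.248) = 151 + 31.506·49/55.628 ≈ 178.75, so AQI = 179.
SO₂: row 460.7–601.8 (AQI 301–500). (500−301)·(524.3−460.7)/(601.8−460.7) + 301 = 199·63.6/141.1 + 301 ≈ 390.70 → 391.
CO: 2.765 lies in 0.000–8.401, so I_lo=0, I_hi=50, C_lo=0.000, C_hi=8.401.
(50−0)/(8.401−0.000) × (2.765−0.000) + 0 = 50/8.401 × 2.765 + 0 ≈ 16.46 → 16.
Sub-indices: NO₂→172, PM2.5→179, SO₂→391, CO→16. Overall AQI = max = 391; dominant pollutant is SO₂.

391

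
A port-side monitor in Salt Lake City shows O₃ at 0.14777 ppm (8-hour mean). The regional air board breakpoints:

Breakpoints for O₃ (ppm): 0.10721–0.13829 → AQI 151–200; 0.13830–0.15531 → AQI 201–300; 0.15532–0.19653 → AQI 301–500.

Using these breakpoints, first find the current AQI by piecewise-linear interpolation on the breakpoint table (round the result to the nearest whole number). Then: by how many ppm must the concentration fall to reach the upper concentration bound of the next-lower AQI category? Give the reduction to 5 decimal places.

O₃: row 0.13830–0.15531 (AQI 201–300). (300−201)·(0.14777−0.13830)/(0.15531−0.13830) + 201 = 99·0.00947/0.01701 + 201 ≈ 256.12 → 256.
Current AQI 256 is in the Very Unhealthy range (201–300). The next-lower category tops out at AQI 200, whose upper concentration bound is 0.13829 ppm.
Reduction needed = 0.14777 − 0.13829 = 0.00948 ppm.

0.00948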